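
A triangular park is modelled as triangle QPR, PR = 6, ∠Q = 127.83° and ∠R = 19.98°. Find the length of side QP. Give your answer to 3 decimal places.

The third angle is ∠P = 180° − ∠R − ∠Q = 32.19°.
Law of sines: QP = PR·sin R/sin Q ≈ 2.5957.

2.596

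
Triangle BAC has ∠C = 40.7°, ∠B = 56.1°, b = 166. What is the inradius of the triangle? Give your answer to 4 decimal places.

The third angle is ∠A = 180° − ∠C − ∠B = 83.20°.
Law of sines: a = b·sin A/sin B ≈ 198.59.
Law of sines: c = b·sin C/sin B ≈ 130.42.
Area = ½·b·a·sin C ≈ 10749.
Semiperimeter s = (166+198.59+130.42)/2 = 247.5.
Inradius = area/s = 10749/247.5 ≈ 43.428.

43.4277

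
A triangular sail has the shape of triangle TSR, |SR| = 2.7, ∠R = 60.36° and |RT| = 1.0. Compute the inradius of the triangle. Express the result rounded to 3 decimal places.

r ≈ 0.387

By the law of cosines, |TS|² = |SR|² + |RT|² − 2·|SR|·|RT|·cos R = 5.6194, so |TS| ≈ 2.3705.
Area = ½·|SR|·|RT|·sin R ≈ 1.1734.
Semiperimeter s = (2.7+1+2.3705)/2 = 3.0353.
Inradius = area/s = 1.1734/3.0353 ≈ 0.38657.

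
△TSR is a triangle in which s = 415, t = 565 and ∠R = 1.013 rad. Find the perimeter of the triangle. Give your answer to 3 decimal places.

By the law of cosines, r² = t² + s² − 2·t·s·cos R = 2.4323e+05, so r ≈ 493.18.
Semiperimeter p = (565+415+493.18)/2 = 736.59.
Perimeter = 565 + 415 + 493.18 = 1473.2.

perimeter ≈ 1473.180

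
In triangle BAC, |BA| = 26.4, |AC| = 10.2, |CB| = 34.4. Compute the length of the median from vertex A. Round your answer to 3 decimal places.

10.230

Median from A: ½√(2·|BA|² + 2·|AC|² − |CB|²) ≈ 10.23.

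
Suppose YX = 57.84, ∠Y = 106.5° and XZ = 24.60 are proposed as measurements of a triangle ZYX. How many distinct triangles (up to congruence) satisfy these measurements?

0

YX·sin Y = 57.84·sin(106.5°) ≈ 55.46.
Since ∠Y is not acute, a triangle exists only if XZ > YX; here XZ ≤ YX, so there is no triangle.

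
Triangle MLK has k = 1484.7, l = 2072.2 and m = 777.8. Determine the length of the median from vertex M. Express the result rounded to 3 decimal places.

Median from M: ½√(2·l² + 2·k² − m²) ≈ 1760.1.

m_M ≈ 1760.094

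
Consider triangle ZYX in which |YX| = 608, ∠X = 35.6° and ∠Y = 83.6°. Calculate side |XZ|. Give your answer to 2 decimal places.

The third angle is ∠Z = 180° − ∠Y − ∠X = 60.80°.
Law of sines: |XZ| = |YX|·sin Y/sin Z ≈ 692.17.

692.17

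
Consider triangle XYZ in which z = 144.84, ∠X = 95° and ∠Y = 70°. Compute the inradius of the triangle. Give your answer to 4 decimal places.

The third angle is ∠Z = 180° − ∠X − ∠Y = 15.00°.
Law of sines: x = z·sin X/sin Z ≈ 557.49.
Law of sines: y = z·sin Y/sin Z ≈ 525.87.
Area = ½·z·x·sin Y ≈ 37939.
Semiperimeter s = (557.49+525.87+144.84)/2 = 614.1.
Inradius = area/s = 37939/614.1 ≈ 61.779.

61.7792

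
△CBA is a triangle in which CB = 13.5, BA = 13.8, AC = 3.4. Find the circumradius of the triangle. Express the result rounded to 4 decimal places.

By the law of cosines, cos C = (AC² + CB² − BA²) / (2·AC·CB) ≈ 0.03671, so ∠C ≈ 87.90°.
Circumradius = BA/(2 sin C) ≈ 6.9047.

6.9047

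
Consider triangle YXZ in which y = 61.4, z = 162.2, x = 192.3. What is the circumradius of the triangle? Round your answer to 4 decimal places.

102.4975

By the law of cosines, cos Y = (x² + z² − y²) / (2·x·z) ≈ 0.95409, so ∠Y ≈ 17.43°.
Circumradius = y/(2 sin Y) ≈ 102.5.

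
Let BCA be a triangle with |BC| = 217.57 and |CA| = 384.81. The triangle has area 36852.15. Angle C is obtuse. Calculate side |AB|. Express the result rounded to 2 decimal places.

From area = ½·|BC|·|CA|·sin C, we get sin C = 2·area/(|BC|·|CA|) ≈ 0.88033.
Taking the obtuse solution, ∠C ≈ 118.32°.
Law of cosines then gives |AB| ≈ 524.26.

524.26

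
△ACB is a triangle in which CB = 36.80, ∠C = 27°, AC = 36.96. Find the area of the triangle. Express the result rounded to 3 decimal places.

Area = ½·AC·CB·sin C ≈ 308.74.

308.743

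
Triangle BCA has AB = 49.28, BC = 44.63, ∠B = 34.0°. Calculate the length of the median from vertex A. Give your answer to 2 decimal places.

m_A ≈ 33.21

By the law of cosines, CA² = AB² + BC² − 2·AB·BC·cos B = 773.64, so CA ≈ 27.814.
Median from A: ½√(2·CA² + 2·AB² − BC²) ≈ 33.213.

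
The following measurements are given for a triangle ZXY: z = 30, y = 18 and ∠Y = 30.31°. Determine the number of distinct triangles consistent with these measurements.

z·sin Y = 30·sin(30.31°) ≈ 15.14.
Since z sin Y < y < z (15.14 < 18 < 30), two triangles exist.

2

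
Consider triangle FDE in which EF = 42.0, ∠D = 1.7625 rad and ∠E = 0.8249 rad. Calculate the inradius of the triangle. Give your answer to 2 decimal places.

The third angle is ∠F = π − ∠D − ∠E = 0.5542 rad.
Law of sines: DE = EF·sin F/sin D ≈ 22.515.
Law of sines: FD = EF·sin E/sin D ≈ 31.424.
Area = ½·EF·DE·sin E ≈ 347.28.
Semiperimeter s = (22.515+42+31.424)/2 = 47.97.
Inradius = area/s = 347.28/47.97 ≈ 7.2395.

7.24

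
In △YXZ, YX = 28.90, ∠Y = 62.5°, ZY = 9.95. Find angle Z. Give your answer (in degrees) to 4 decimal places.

By the law of cosines, XZ² = ZY² + YX² − 2·ZY·YX·cos Y = 668.66, so XZ ≈ 25.858.
Law of cosines again: cos Z = (XZ² + ZY² − YX²)/(2·XZ·ZY) ≈ -0.13127, so ∠Z ≈ 97.54°.

97.5432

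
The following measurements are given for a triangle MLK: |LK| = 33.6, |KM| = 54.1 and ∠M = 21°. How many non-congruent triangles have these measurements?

2

|KM|·sin M = 54.1·sin(21°) ≈ 19.39.
Since |KM| sin M < |LK| < |KM| (19.39 < 33.6 < 54.1), two triangles exist.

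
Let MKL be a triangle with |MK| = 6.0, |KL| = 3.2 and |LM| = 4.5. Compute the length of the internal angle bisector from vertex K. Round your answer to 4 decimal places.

By the law of cosines, cos K = (|MK|² + |KL|² − |LM|²) / (2·|MK|·|KL|) ≈ 0.67682, so ∠K ≈ 47.40°.
The bisector from K has length 2·|MK|·|KL|·cos(∠K/2)/(|MK|+|KL|) ≈ 3.8218.

t_K ≈ 3.8218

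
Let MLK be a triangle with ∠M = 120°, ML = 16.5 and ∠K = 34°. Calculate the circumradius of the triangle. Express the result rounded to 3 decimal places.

14.753

The third angle is ∠L = 180° − ∠K − ∠M = 26.00°.
Law of sines: LK = ML·sin M/sin K ≈ 25.554.
Law of sines: KM = ML·sin L/sin K ≈ 12.935.
Circumradius = ML/(2 sin K) ≈ 14.753.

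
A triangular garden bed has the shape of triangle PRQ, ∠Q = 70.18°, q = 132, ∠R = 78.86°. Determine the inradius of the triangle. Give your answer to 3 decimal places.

27.347

The third angle is ∠P = 180° − ∠R − ∠Q = 30.96°.
Law of sines: p = q·sin P/sin Q ≈ 72.182.
Law of sines: r = q·sin R/sin Q ≈ 137.67.
Area = ½·q·p·sin R ≈ 4674.2.
Semiperimeter s = (72.182+137.67+132)/2 = 170.92.
Inradius = area/s = 4674.2/170.92 ≈ 27.347.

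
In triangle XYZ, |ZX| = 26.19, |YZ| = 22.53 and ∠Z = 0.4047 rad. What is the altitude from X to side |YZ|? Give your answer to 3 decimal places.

By the law of cosines, |XY|² = |YZ|² + |ZX|² − 2·|YZ|·|ZX|·cos Z = 108.73, so |XY| ≈ 10.427.
Area = ½·|YZ|·|ZX|·sin Z ≈ 116.17.
The altitude from X has length 2·area/|YZ| ≈ 10.312.

10.312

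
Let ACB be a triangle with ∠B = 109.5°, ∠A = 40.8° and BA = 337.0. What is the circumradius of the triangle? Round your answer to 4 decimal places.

R ≈ 340.0889

The third angle is ∠C = 180° − ∠B − ∠A = 29.70°.
Law of sines: CB = BA·sin A/sin C ≈ 444.44.
Law of sines: AC = BA·sin B/sin C ≈ 641.16.
Circumradius = BA/(2 sin C) ≈ 340.09.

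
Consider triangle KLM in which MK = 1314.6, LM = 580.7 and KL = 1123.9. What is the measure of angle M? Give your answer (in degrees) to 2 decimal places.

58.30

By the law of cosines, cos M = (LM² + MK² − KL²) / (2·LM·MK) ≈ 0.52544, so ∠M ≈ 58.30°.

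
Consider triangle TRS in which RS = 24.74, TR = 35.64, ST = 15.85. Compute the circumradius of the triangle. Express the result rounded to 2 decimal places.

By the law of cosines, cos T = (ST² + TR² − RS²) / (2·ST·TR) ≈ 0.80490, so ∠T ≈ 36.40°.
Circumradius = RS/(2 sin T) ≈ 20.846.

20.85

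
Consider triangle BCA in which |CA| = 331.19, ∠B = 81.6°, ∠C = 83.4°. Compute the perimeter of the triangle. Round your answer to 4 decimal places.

750.4006

The third angle is ∠A = 180° − ∠B − ∠C = 15.00°.
Law of sines: |AB| = |CA|·sin C/sin B ≈ 332.56.
Law of sines: |BC| = |CA|·sin A/sin B ≈ 86.648.
Semiperimeter s = (331.19+332.56+86.648)/2 = 375.2.
Perimeter = 331.19 + 332.56 + 86.648 = 750.4.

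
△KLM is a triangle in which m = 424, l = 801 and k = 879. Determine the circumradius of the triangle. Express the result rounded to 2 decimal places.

R ≈ 440.64

By the law of cosines, cos K = (l² + m² − k²) / (2·l·m) ≈ 0.07175, so ∠K ≈ 85.89°.
Circumradius = k/(2 sin K) ≈ 440.64.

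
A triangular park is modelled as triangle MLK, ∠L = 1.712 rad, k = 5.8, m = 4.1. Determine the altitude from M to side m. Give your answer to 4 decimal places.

By the law of cosines, l² = k² + m² − 2·k·m·cos L = 57.143, so l ≈ 7.5593.
Area = ½·k·m·sin L ≈ 11.772.
The altitude from M has length 2·area/m ≈ 5.7423.

5.7423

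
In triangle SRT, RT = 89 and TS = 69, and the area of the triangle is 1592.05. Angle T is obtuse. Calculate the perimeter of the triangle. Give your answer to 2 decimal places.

From area = ½·RT·TS·sin T, we get sin T = 2·area/(RT·TS) ≈ 0.51850.
Taking the obtuse solution, ∠T ≈ 148.77°.
Law of cosines then gives SR ≈ 152.26.
Perimeter = 89 + 69 + 152.26 = 310.26.

310.26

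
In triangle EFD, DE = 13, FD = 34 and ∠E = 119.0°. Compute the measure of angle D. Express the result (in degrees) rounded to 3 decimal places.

41.463

Law of sines: sin F = DE·sin E/FD ≈ 0.33441.
Since FD ≥ DE, only the acute value applies: ∠F ≈ 19.54°.
Then ∠D = 180° − ∠E − ∠F ≈ 41.46°.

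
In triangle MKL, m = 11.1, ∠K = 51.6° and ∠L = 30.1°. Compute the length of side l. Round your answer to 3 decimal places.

The third angle is ∠M = 180° − ∠K − ∠L = 98.30°.
Law of sines: l = m·sin L/sin M ≈ 5.6257.

5.626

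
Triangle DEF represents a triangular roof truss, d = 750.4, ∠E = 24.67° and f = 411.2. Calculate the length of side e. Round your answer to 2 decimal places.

By the law of cosines, e² = f² + d² − 2·f·d·cos E = 1.7138e+05, so e ≈ 413.99.

413.99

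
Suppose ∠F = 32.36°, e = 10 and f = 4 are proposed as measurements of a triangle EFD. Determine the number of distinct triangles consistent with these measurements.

e·sin F = 10·sin(32.36°) ≈ 5.352.
Since f = 4 < 5.352 = e sin F, no triangle exists.

0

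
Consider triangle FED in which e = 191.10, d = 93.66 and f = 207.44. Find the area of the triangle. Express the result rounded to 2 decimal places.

Semiperimeter s = (207.44 + 191.1 + 93.66)/2 = 246.1.
Heron's formula: area = √(246.1·38.66·55·152.44) ≈ 8931.4.

8931.36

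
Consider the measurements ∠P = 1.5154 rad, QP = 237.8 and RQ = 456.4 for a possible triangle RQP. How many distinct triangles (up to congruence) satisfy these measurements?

QP·sin P = 237.8·sin(1.5154 rad) ≈ 237.4.
Since RQ ≥ QP, exactly one triangle exists.

1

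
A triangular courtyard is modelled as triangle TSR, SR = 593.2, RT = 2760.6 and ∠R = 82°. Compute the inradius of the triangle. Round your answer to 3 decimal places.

r ≈ 266.040

By the law of cosines, TS² = SR² + RT² − 2·SR·RT·cos R = 7.517e+06, so TS ≈ 2741.7.
Area = ½·SR·RT·sin R ≈ 8.1083e+05.
Semiperimeter s = (593.2+2760.6+2741.7)/2 = 3047.8.
Inradius = area/s = 8.1083e+05/3047.8 ≈ 266.04.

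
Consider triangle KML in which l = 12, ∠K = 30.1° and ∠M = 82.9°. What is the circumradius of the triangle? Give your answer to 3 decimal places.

6.518

The third angle is ∠L = 180° − ∠K − ∠M = 67.00°.
Law of sines: k = l·sin K/sin L ≈ 6.5379.
Law of sines: m = l·sin M/sin L ≈ 12.936.
Circumradius = l/(2 sin L) ≈ 6.5182.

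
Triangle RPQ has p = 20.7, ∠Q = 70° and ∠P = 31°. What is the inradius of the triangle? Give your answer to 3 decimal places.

7.837

The third angle is ∠R = 180° − ∠P − ∠Q = 79.00°.
Law of sines: r = p·sin R/sin P ≈ 39.453.
Law of sines: q = p·sin Q/sin P ≈ 37.767.
Area = ½·p·r·sin Q ≈ 383.71.
Semiperimeter s = (39.453+20.7+37.767)/2 = 48.96.
Inradius = area/s = 383.71/48.96 ≈ 7.8372.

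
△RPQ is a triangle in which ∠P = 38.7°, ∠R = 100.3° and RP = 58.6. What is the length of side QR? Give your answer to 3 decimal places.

55.847

The third angle is ∠Q = 180° − ∠R − ∠P = 41.00°.
Law of sines: QR = RP·sin P/sin Q ≈ 55.847.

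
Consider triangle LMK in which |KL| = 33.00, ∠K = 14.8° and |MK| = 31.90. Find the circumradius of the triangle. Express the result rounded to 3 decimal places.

By the law of cosines, |LM|² = |MK|² + |KL|² − 2·|MK|·|KL|·cos K = 71.06, so |LM| ≈ 8.4297.
Area = ½·|MK|·|KL|·sin K ≈ 134.45.
Circumradius = |LM|/(2 sin K) ≈ 16.5.

R ≈ 16.500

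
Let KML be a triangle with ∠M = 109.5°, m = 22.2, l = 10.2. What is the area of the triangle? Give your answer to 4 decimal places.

Law of sines: sin L = l·sin M/m ≈ 0.43311.
Since m ≥ l, only the acute value applies: ∠L ≈ 25.66°.
Then ∠K = 180° − ∠M − ∠L ≈ 44.84°.
Law of sines gives k = m·sin K/sin M ≈ 16.605.
Area = ½·m·l·sin K ≈ 79.828.

area ≈ 79.8280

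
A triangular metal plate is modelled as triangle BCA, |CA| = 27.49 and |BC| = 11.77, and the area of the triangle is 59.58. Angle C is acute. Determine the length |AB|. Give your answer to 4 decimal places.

From area = ½·|BC|·|CA|·sin C, we get sin C = 2·area/(|BC|·|CA|) ≈ 0.36828.
Taking the acute solution, ∠C ≈ 21.61°.
Law of cosines then gives |AB| ≈ 17.106.

17.1056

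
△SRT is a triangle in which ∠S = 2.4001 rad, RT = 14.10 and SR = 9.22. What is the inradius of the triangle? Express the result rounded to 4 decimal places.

Law of sines: sin T = SR·sin S/RT ≈ 0.44164.
Since RT ≥ SR, only the acute value applies: ∠T ≈ 0.4574 rad.
Then ∠R = π − ∠S − ∠T ≈ 0.2841 rad.
Law of sines gives TS = RT·sin R/sin S ≈ 5.851.
Area = ½·RT·SR·sin R ≈ 18.217.
Semiperimeter s = (14.1+5.851+9.22)/2 = 14.586.
Inradius = area/s = 18.217/14.586 ≈ 1.249.

r ≈ 1.2490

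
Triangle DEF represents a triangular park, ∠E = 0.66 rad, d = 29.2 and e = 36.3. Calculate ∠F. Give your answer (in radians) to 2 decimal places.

Law of sines: sin D = d·sin E/e ≈ 0.49320.
Since e ≥ d, only the acute value applies: ∠D ≈ 0.516 rad.
Then ∠F = π − ∠E − ∠D ≈ 1.966 rad.

∠F ≈ 1.97 rad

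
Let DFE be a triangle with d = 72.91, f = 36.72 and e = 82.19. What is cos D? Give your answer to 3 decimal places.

By the law of cosines, cos D = (f² + e² − d²) / (2·f·e) ≈ 0.46184, so ∠D ≈ 62.49°.

0.462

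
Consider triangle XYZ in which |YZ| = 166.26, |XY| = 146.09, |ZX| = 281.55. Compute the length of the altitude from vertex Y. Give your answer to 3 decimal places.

Semiperimeter s = (166.26 + 281.55 + 146.09)/2 = 296.95.
Heron's formula: area = √(296.95·130.69·15.4·150.86) ≈ 9495.3.
The altitude from Y has length 2·area/|ZX| ≈ 67.45.

h_Y ≈ 67.450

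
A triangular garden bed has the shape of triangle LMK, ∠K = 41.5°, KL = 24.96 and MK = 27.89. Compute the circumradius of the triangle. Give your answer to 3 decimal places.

By the law of cosines, LM² = MK² + KL² − 2·MK·KL·cos K = 358.11, so LM ≈ 18.924.
Area = ½·MK·KL·sin K ≈ 230.64.
Circumradius = LM/(2 sin K) ≈ 14.279.

14.279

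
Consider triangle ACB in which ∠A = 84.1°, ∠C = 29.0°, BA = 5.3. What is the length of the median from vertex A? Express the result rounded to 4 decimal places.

The third angle is ∠B = 180° − ∠A − ∠C = 66.90°.
Law of sines: CB = BA·sin A/sin C ≈ 10.874.
Law of sines: AC = BA·sin B/sin C ≈ 10.056.
Median from A: ½√(2·BA² + 2·AC² − CB²) ≈ 5.9195.

m_A ≈ 5.9195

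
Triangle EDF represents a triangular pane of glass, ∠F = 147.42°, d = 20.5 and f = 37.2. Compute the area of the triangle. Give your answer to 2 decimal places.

Law of sines: sin D = d·sin F/f ≈ 0.29674.
Since f ≥ d, only the acute value applies: ∠D ≈ 17.26°.
Then ∠E = 180° − ∠F − ∠D ≈ 15.32°.
Law of sines gives e = f·sin E/sin F ≈ 18.25.
Area = ½·f·d·sin E ≈ 100.73.

100.73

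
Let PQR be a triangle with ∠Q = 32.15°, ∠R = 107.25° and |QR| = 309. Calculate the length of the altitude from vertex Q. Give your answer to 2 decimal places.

The third angle is ∠P = 180° − ∠Q − ∠R = 40.60°.
Law of sines: |RP| = |QR|·sin Q/sin P ≈ 252.67.
Law of sines: |PQ| = |QR|·sin R/sin P ≈ 453.46.
Area = ½·|QR|·|RP|·sin R ≈ 37281.
The altitude from Q has length 2·area/|RP| ≈ 295.1.

295.10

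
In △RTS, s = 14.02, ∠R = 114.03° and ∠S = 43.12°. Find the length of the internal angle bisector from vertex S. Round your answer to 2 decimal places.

The third angle is ∠T = 180° − ∠S − ∠R = 22.85°.
Law of sines: r = s·sin R/sin S ≈ 18.734.
Law of sines: t = s·sin T/sin S ≈ 7.9649.
The bisector from S has length 2·r·t·cos(∠S/2)/(r+t) ≈ 10.395.

t_S ≈ 10.40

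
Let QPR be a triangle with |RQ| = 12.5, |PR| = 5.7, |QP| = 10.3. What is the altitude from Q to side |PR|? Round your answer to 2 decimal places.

10.18

Semiperimeter s = (5.7 + 12.5 + 10.3)/2 = 14.25.
Heron's formula: area = √(14.25·8.55·1.75·3.95) ≈ 29.021.
The altitude from Q has length 2·area/|PR| ≈ 10.183.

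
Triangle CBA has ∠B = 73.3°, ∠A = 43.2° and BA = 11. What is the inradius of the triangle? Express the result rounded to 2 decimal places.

The third angle is ∠C = 180° − ∠B − ∠A = 63.50°.
Law of sines: AC = BA·sin B/sin C ≈ 11.773.
Law of sines: CB = BA·sin A/sin C ≈ 8.414.
Area = ½·BA·AC·sin A ≈ 44.325.
Semiperimeter s = (11+11.773+8.414)/2 = 15.594.
Inradius = area/s = 44.325/15.594 ≈ 2.8426.

2.84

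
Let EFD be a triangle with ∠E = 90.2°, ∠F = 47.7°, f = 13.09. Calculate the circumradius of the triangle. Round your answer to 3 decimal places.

8.849

The third angle is ∠D = 180° − ∠E − ∠F = 42.10°.
Law of sines: e = f·sin E/sin F ≈ 17.698.
Law of sines: d = f·sin D/sin F ≈ 11.865.
Circumradius = f/(2 sin F) ≈ 8.849.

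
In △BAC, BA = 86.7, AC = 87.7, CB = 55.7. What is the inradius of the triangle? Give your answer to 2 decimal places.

Semiperimeter s = (87.7 + 55.7 + 86.7)/2 = 115.05.
Heron's formula: area = √(115.05·27.35·59.35·28.35) ≈ 2301.
Inradius = area/s = 2301/115.05 ≈ 20.

r ≈ 20.00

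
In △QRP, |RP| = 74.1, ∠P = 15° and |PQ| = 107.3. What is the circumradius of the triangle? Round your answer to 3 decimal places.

By the law of cosines, |QR|² = |RP|² + |PQ|² − 2·|RP|·|PQ|·cos P = 1644.1, so |QR| ≈ 40.547.
Area = ½·|RP|·|PQ|·sin P ≈ 1028.9.
Circumradius = |QR|/(2 sin P) ≈ 78.331.

78.331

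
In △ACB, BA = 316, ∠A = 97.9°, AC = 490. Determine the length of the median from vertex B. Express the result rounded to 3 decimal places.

By the law of cosines, CB² = BA² + AC² − 2·BA·AC·cos A = 3.8252e+05, so CB ≈ 618.48.
Median from B: ½√(2·CB² + 2·BA² − AC²) ≈ 425.63.

425.632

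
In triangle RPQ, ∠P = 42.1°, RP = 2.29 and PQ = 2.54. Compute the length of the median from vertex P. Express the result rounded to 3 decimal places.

By the law of cosines, QR² = RP² + PQ² − 2·RP·PQ·cos P = 3.0641, so QR ≈ 1.7505.
Median from P: ½√(2·RP² + 2·PQ² − QR²) ≈ 2.2543.

2.254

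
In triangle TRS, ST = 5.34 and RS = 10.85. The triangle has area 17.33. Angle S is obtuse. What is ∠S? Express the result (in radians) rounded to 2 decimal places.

2.50

From area = ½·RS·ST·sin S, we get sin S = 2·area/(RS·ST) ≈ 0.59822.
Taking the obtuse solution, ∠S ≈ 2.5003 rad.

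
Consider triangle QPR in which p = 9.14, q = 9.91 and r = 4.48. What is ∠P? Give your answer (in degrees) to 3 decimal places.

By the law of cosines, cos P = (r² + q² − p²) / (2·r·q) ≈ 0.39123, so ∠P ≈ 66.97°.

66.969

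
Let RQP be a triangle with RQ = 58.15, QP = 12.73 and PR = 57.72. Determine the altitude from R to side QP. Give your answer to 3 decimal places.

Semiperimeter s = (12.73 + 57.72 + 58.15)/2 = 64.3.
Heron's formula: area = √(64.3·51.57·6.58·6.15) ≈ 366.31.
The altitude from R has length 2·area/QP ≈ 57.551.

h_R ≈ 57.551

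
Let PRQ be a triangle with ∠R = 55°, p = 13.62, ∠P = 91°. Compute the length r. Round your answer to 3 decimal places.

11.159

The third angle is ∠Q = 180° − ∠P − ∠R = 34.00°.
Law of sines: r = p·sin R/sin P ≈ 11.159.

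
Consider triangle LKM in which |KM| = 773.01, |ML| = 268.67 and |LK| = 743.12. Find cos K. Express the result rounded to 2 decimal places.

0.94

By the law of cosines, cos K = (|LK|² + |KM|² − |ML|²) / (2·|LK|·|KM|) ≈ 0.93795, so ∠K ≈ 20.29°.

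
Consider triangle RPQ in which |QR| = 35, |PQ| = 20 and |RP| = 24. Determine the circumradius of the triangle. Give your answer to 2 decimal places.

By the law of cosines, cos R = (|QR|² + |RP|² − |PQ|²) / (2·|QR|·|RP|) ≈ 0.83393, so ∠R ≈ 33.50°.
Circumradius = |PQ|/(2 sin R) ≈ 18.12.

18.12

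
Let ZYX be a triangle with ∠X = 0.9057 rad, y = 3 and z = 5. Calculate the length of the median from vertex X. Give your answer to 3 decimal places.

By the law of cosines, x² = z² + y² − 2·z·y·cos X = 15.486, so x ≈ 3.9352.
Median from X: ½√(2·z² + 2·y² − x²) ≈ 3.6233.

3.623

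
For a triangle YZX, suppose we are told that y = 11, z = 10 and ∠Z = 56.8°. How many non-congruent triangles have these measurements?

y·sin Z = 11·sin(56.8°) ≈ 9.204.
Since y sin Z < z < y (9.204 < 10 < 11), two triangles exist.

2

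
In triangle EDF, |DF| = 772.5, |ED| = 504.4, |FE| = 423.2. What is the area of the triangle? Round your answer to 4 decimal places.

area ≈ 98620.9225

Semiperimeter s = (772.5 + 423.2 + 504.4)/2 = 850.05.
Heron's formula: area = √(850.05·77.55·426.85·345.65) ≈ 98621.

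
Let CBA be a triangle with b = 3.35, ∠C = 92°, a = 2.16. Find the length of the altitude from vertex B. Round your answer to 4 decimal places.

By the law of cosines, c² = b² + a² − 2·b·a·cos C = 16.393, so c ≈ 4.0488.
Area = ½·b·a·sin C ≈ 3.6158.
The altitude from B has length 2·area/b ≈ 2.1587.

2.1587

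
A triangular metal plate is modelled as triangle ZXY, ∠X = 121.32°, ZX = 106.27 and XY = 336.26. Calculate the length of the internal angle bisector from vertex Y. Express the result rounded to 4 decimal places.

By the law of cosines, YZ² = ZX² + XY² − 2·ZX·XY·cos X = 1.6151e+05, so YZ ≈ 401.89.
Law of cosines again: cos Y = (XY² + YZ² − ZX²)/(2·XY·YZ) ≈ 0.97415, so ∠Y ≈ 13.06°.
The bisector from Y has length 2·XY·YZ·cos(∠Y/2)/(XY+YZ) ≈ 363.78.

t_Y ≈ 363.7832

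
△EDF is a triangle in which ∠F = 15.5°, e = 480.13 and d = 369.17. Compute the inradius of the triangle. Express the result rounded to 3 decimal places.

46.989

By the law of cosines, f² = e² + d² − 2·e·d·cos F = 25205, so f ≈ 158.76.
Area = ½·e·d·sin F ≈ 23684.
Semiperimeter s = (480.13+369.17+158.76)/2 = 504.03.
Inradius = area/s = 23684/504.03 ≈ 46.989.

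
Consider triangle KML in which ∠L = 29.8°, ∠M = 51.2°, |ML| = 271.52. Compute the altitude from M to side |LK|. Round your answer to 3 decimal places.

The third angle is ∠K = 180° − ∠M − ∠L = 99.00°.
Law of sines: |LK| = |ML|·sin M/sin K ≈ 214.24.
Law of sines: |KM| = |ML|·sin L/sin K ≈ 136.62.
Area = ½·|ML|·|LK|·sin L ≈ 14455.
The altitude from M has length 2·area/|LK| ≈ 134.94.

h_M ≈ 134.938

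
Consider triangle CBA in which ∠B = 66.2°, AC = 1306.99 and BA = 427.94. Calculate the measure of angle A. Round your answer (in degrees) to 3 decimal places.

∠A ≈ 96.368°

Law of sines: sin C = BA·sin B/AC ≈ 0.29958.
Since AC ≥ BA, only the acute value applies: ∠C ≈ 17.43°.
Then ∠A = 180° − ∠B − ∠C ≈ 96.37°.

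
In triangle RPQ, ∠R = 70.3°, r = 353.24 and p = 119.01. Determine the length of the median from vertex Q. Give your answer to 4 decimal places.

Law of sines: sin P = p·sin R/r ≈ 0.31719.
Since r ≥ p, only the acute value applies: ∠P ≈ 18.49°.
Then ∠Q = 180° − ∠R − ∠P ≈ 91.21°.
Law of sines gives q = r·sin Q/sin R ≈ 375.12.
Median from Q: ½√(2·r² + 2·p² − q²) ≈ 185.18.

185.1830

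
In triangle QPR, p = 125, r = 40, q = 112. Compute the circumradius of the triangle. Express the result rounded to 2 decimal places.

63.37

By the law of cosines, cos Q = (p² + r² − q²) / (2·p·r) ≈ 0.46810, so ∠Q ≈ 1.084 rad.
Circumradius = q/(2 sin Q) ≈ 63.372.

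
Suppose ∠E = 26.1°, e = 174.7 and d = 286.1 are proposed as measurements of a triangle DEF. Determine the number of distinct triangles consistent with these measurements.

2

d·sin E = 286.1·sin(26.1°) ≈ 125.9.
Since d sin E < e < d (125.9 < 174.7 < 286.1), two triangles exist.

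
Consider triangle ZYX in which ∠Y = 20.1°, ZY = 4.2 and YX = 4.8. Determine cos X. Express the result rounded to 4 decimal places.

By the law of cosines, XZ² = ZY² + YX² − 2·ZY·YX·cos Y = 2.8157, so XZ ≈ 1.678.
Law of cosines again: cos X = (YX² + XZ² − ZY²)/(2·YX·XZ) ≈ 0.51001, so ∠X ≈ 59.34°.

cos X ≈ 0.5100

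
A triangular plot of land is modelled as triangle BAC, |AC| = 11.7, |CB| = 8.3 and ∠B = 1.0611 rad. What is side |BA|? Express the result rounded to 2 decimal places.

Law of sines: sin A = |CB|·sin B/|AC| ≈ 0.61923.
Since |AC| ≥ |CB|, only the acute value applies: ∠A ≈ 0.6678 rad.
Then ∠C = π − ∠B − ∠A ≈ 1.4127 rad.
Law of sines gives |BA| = |AC|·sin C/sin B ≈ 13.237.

13.24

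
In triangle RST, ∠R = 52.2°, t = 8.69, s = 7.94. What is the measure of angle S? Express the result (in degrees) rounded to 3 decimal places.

∠S ≈ 58.640°

By the law of cosines, r² = s² + t² − 2·s·t·cos R = 53.98, so r ≈ 7.3471.
Law of cosines again: cos S = (t² + r² − s²)/(2·t·r) ≈ 0.52041, so ∠S ≈ 58.64°.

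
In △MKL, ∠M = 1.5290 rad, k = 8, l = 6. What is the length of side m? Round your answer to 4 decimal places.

9.7974

By the law of cosines, m² = k² + l² − 2·k·l·cos M = 95.989, so m ≈ 9.7974.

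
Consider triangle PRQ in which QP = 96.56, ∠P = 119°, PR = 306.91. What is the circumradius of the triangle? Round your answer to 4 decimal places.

207.8991

By the law of cosines, RQ² = QP² + PR² − 2·QP·PR·cos P = 1.3225e+05, so RQ ≈ 363.67.
Area = ½·QP·PR·sin P ≈ 12960.
Circumradius = RQ/(2 sin P) ≈ 207.9.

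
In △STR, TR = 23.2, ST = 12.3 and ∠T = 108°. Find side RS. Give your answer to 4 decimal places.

29.4260

By the law of cosines, RS² = ST² + TR² − 2·ST·TR·cos T = 865.89, so RS ≈ 29.426.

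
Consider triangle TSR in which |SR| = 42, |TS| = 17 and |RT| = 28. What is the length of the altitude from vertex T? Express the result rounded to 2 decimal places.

7.80

Semiperimeter s = (42 + 28 + 17)/2 = 43.5.
Heron's formula: area = √(43.5·1.5·15.5·26.5) ≈ 163.71.
The altitude from T has length 2·area/|SR| ≈ 7.7958.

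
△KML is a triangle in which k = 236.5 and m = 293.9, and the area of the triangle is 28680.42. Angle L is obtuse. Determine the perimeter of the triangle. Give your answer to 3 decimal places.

1000.316

From area = ½·k·m·sin L, we get sin L = 2·area/(k·m) ≈ 0.82525.
Taking the obtuse solution, ∠L ≈ 124.39°.
Law of cosines then gives l ≈ 469.92.
Perimeter = 236.5 + 293.9 + 469.92 = 1000.3.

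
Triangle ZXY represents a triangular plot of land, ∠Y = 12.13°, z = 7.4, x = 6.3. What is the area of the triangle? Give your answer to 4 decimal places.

Area = ½·z·x·sin Y ≈ 4.8981.

area ≈ 4.8981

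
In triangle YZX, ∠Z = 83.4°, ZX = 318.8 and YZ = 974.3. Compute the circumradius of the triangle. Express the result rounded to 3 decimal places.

R ≈ 498.148

By the law of cosines, XY² = YZ² + ZX² − 2·YZ·ZX·cos Z = 9.7949e+05, so XY ≈ 989.69.
Area = ½·YZ·ZX·sin Z ≈ 1.5427e+05.
Circumradius = XY/(2 sin Z) ≈ 498.15.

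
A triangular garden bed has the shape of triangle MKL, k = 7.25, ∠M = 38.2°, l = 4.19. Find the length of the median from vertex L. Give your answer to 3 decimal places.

By the law of cosines, m² = k² + l² − 2·k·l·cos M = 22.374, so m ≈ 4.7301.
Median from L: ½√(2·m² + 2·k² − l²) ≈ 5.7514.

m_L ≈ 5.751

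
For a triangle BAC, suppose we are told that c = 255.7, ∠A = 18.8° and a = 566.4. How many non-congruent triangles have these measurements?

c·sin A = 255.7·sin(18.8°) ≈ 82.4.
Since a ≥ c, exactly one triangle exists.

1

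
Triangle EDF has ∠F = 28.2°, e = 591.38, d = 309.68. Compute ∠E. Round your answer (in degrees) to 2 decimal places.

By the law of cosines, f² = e² + d² − 2·e·d·cos F = 1.2283e+05, so f ≈ 350.47.
Law of cosines again: cos E = (d² + f² − e²)/(2·d·f) ≈ -0.60349, so ∠E ≈ 127.12°.

∠E ≈ 127.12°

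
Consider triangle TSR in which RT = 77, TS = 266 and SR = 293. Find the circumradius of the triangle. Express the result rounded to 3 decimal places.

By the law of cosines, cos T = (RT² + TS² − SR²) / (2·RT·TS) ≈ -0.22371, so ∠T ≈ 1.796 rad.
Circumradius = SR/(2 sin T) ≈ 150.31.

150.309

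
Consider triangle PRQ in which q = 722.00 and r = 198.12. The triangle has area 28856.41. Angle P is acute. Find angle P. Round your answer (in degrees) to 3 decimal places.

From area = ½·r·q·sin P, we get sin P = 2·area/(r·q) ≈ 0.40347.
Taking the acute solution, ∠P ≈ 23.80°.

23.795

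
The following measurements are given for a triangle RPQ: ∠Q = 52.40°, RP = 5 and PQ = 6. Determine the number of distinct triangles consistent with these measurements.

PQ·sin Q = 6·sin(52.40°) ≈ 4.754.
Since PQ sin Q < RP < PQ (4.754 < 5 < 6), two triangles exist.

2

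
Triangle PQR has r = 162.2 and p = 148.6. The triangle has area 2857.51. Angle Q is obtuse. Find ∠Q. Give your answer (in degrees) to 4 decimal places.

From area = ½·r·p·sin Q, we get sin Q = 2·area/(r·p) ≈ 0.23711.
Taking the obtuse solution, ∠Q ≈ 166.28°.

166.2840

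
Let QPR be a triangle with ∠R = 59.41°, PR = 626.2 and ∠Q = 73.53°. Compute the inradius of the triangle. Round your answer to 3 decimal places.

r ≈ 154.641

The third angle is ∠P = 180° − ∠R − ∠Q = 47.06°.
Law of sines: RQ = PR·sin P/sin Q ≈ 478.04.
Law of sines: QP = PR·sin R/sin Q ≈ 562.12.
Area = ½·PR·RQ·sin R ≈ 1.2884e+05.
Semiperimeter s = (626.2+478.04+562.12)/2 = 833.18.
Inradius = area/s = 1.2884e+05/833.18 ≈ 154.64.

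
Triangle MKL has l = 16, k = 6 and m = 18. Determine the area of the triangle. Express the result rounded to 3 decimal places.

Semiperimeter s = (18 + 6 + 16)/2 = 20.
Heron's formula: area = √(20·2·14·4) ≈ 47.329.

47.329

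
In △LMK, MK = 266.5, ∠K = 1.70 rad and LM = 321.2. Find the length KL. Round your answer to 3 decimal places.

148.218

Law of sines: sin L = MK·sin K/LM ≈ 0.82279.
Since LM ≥ MK, only the acute value applies: ∠L ≈ 0.966 rad.
Then ∠M = π − ∠K − ∠L ≈ 0.475 rad.
Law of sines gives KL = LM·sin M/sin K ≈ 148.22.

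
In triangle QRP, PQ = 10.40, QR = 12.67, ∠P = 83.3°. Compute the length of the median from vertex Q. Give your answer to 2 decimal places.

Law of sines: sin R = PQ·sin P/QR ≈ 0.81523.
Since QR ≥ PQ, only the acute value applies: ∠R ≈ 54.61°.
Then ∠Q = 180° − ∠P − ∠R ≈ 42.09°.
Law of sines gives RP = QR·sin Q/sin P ≈ 8.551.
Median from Q: ½√(2·PQ² + 2·QR² − RP²) ≈ 10.773.

10.77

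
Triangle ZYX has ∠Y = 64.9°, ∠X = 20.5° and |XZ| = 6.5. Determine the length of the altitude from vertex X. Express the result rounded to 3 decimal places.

The third angle is ∠Z = 180° − ∠Y − ∠X = 94.60°.
Law of sines: |YX| = |XZ|·sin Z/sin Y ≈ 7.1547.
Law of sines: |ZY| = |XZ|·sin X/sin Y ≈ 2.5137.
Area = ½·|XZ|·|YX|·sin X ≈ 8.1433.
The altitude from X has length 2·area/|ZY| ≈ 6.4791.

6.479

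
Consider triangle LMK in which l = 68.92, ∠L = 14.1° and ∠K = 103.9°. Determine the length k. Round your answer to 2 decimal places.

The third angle is ∠M = 180° − ∠K − ∠L = 62.00°.
Law of sines: k = l·sin K/sin L ≈ 274.62.

274.62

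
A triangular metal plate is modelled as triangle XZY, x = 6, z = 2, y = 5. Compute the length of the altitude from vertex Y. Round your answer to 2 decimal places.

h_Y ≈ 1.87

Semiperimeter s = (6 + 2 + 5)/2 = 6.5.
Heron's formula: area = √(6.5·0.5·4.5·1.5) ≈ 4.6837.
The altitude from Y has length 2·area/y ≈ 1.8735.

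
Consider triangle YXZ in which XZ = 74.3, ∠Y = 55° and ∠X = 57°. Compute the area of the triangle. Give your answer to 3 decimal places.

The third angle is ∠Z = 180° − ∠Y − ∠X = 68.00°.
Law of sines: ZY = XZ·sin X/sin Y ≈ 76.07.
Law of sines: YX = XZ·sin Z/sin Y ≈ 84.099.
Area = ½·XZ·ZY·sin Z ≈ 2620.2.

area ≈ 2620.236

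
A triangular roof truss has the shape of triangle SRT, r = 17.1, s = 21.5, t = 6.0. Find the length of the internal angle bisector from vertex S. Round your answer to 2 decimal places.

By the law of cosines, cos S = (r² + t² − s²) / (2·r·t) ≈ -0.65224, so ∠S ≈ 2.281 rad.
The bisector from S has length 2·r·t·cos(∠S/2)/(r+t) ≈ 3.7042.

t_S ≈ 3.70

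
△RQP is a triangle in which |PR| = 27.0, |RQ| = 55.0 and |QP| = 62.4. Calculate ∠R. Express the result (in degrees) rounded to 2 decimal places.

92.70

By the law of cosines, cos R = (|PR|² + |RQ|² − |QP|²) / (2·|PR|·|RQ|) ≈ -0.04706, so ∠R ≈ 92.70°.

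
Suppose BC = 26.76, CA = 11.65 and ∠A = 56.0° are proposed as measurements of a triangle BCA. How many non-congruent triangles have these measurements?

CA·sin A = 11.65·sin(56.0°) ≈ 9.658.
Since BC ≥ CA, exactly one triangle exists.

1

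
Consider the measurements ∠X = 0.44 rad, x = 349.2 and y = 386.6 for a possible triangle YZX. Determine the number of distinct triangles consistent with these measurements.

y·sin X = 386.6·sin(0.44 rad) ≈ 164.7.
Since y sin X < x < y (164.7 < 349.2 < 386.6), two triangles exist.

2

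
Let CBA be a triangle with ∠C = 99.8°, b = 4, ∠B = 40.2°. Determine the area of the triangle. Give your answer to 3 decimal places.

7.851

The third angle is ∠A = 180° − ∠C − ∠B = 40.00°.
Law of sines: c = b·sin C/sin B ≈ 6.1067.
Law of sines: a = b·sin A/sin B ≈ 3.9835.
Area = ½·b·c·sin A ≈ 7.8507.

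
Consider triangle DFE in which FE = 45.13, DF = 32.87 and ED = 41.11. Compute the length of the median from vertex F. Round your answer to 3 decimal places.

33.706

Median from F: ½√(2·DF² + 2·FE² − ED²) ≈ 33.706.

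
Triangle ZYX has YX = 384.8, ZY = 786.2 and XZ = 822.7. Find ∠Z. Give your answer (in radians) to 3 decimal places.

By the law of cosines, cos Z = (XZ² + ZY² − YX²) / (2·XZ·ZY) ≈ 0.88657, so ∠Z ≈ 0.481 rad.

0.481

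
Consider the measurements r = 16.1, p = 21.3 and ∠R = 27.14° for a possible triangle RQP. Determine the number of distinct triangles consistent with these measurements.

p·sin R = 21.3·sin(27.14°) ≈ 9.716.
Since p sin R < r < p (9.716 < 16.1 < 21.3), two triangles exist.

2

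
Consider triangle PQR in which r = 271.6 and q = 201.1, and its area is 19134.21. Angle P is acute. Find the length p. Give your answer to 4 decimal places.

190.4359

From area = ½·q·r·sin P, we get sin P = 2·area/(q·r) ≈ 0.70065.
Taking the acute solution, ∠P ≈ 0.776 rad.
Law of cosines then gives p ≈ 190.44.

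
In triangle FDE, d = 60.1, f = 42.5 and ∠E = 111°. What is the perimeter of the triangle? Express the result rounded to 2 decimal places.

By the law of cosines, e² = f² + d² − 2·f·d·cos E = 7249, so e ≈ 85.141.
Semiperimeter s = (42.5+60.1+85.141)/2 = 93.87.
Perimeter = 42.5 + 60.1 + 85.141 = 187.74.

187.74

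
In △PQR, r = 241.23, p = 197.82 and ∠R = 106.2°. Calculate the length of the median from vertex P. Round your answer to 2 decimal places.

153.89

Law of sines: sin P = p·sin R/r ≈ 0.78749.
Since r ≥ p, only the acute value applies: ∠P ≈ 51.95°.
Then ∠Q = 180° − ∠R − ∠P ≈ 21.85°.
Law of sines gives q = r·sin Q/sin R ≈ 93.488.
Median from P: ½√(2·q² + 2·r² − p²) ≈ 153.89.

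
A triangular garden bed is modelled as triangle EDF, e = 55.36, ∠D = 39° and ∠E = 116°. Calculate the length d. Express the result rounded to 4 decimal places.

The third angle is ∠F = 180° − ∠E − ∠D = 25.00°.
Law of sines: d = e·sin D/sin E ≈ 38.762.

38.7621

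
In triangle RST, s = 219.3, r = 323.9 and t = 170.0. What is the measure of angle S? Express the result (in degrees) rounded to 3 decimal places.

38.888

By the law of cosines, cos S = (t² + r² − s²) / (2·t·r) ≈ 0.77837, so ∠S ≈ 38.89°.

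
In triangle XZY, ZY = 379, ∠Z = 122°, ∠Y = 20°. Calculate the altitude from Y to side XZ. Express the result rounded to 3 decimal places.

h_Y ≈ 321.410

The third angle is ∠X = 180° − ∠Z − ∠Y = 38.00°.
Law of sines: YX = ZY·sin Z/sin X ≈ 522.06.
Law of sines: XZ = ZY·sin Y/sin X ≈ 210.55.
Area = ½·ZY·YX·sin Y ≈ 33836.
The altitude from Y has length 2·area/XZ ≈ 321.41.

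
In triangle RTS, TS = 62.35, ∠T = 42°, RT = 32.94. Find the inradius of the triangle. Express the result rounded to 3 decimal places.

r ≈ 9.879

By the law of cosines, SR² = RT² + TS² − 2·RT·TS·cos T = 1920, so SR ≈ 43.818.
Area = ½·RT·TS·sin T ≈ 687.13.
Semiperimeter s = (62.35+43.818+32.94)/2 = 69.554.
Inradius = area/s = 687.13/69.554 ≈ 9.8791.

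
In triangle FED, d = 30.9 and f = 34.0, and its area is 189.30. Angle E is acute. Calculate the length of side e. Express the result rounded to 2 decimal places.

From area = ½·d·f·sin E, we get sin E = 2·area/(d·f) ≈ 0.36037.
Taking the acute solution, ∠E ≈ 21.12°.
Law of cosines then gives e ≈ 12.28.

12.28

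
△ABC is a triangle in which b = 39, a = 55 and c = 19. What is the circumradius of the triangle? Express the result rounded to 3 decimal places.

R ≈ 43.203

By the law of cosines, cos A = (b² + c² − a²) / (2·b·c) ≈ -0.77126, so ∠A ≈ 2.452 rad.
Circumradius = a/(2 sin A) ≈ 43.203.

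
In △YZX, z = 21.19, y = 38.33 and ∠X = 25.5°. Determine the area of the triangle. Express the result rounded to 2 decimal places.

area ≈ 174.83

Area = ½·y·z·sin X ≈ 174.83.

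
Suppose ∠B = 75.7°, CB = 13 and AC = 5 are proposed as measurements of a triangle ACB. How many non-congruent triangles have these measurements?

0

CB·sin B = 13·sin(75.7°) ≈ 12.6.
Since AC = 5 < 12.6 = CB sin B, no triangle exists.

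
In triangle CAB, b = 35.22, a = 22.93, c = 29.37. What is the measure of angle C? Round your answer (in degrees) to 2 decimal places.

55.98

By the law of cosines, cos C = (a² + b² − c²) / (2·a·b) ≈ 0.55946, so ∠C ≈ 55.98°.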